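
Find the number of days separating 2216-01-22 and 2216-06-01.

January 2216: 31 − 22 = 9 days remain.
Then February 2216 (29), March (31), April (30), May (31): 29 + 31 + 30 + 31 = 121 days.
June 1, 2216: 1 day.
Total: 9 + 121 + 1 = 131 days.

131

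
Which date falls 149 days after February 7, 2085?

July 6, 2085

Count 149 days after February 7, 2085:
February 2085: 28 − 7 = 21 days remain (2085 is not a leap year, so February has 28 days).
Then March (31), April (30), May (31), June (30): 31 + 30 + 31 + 30 = 122 days.
July 1–6, 2085: 6 days.
Total: 21 + 122 + 6 = 149 days.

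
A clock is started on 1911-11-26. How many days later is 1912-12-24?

394

November 1911: 30 − 26 = 4 days remain.
Then 12 full months totalling 366 days.
December 1–24, 1912: 24 days.
Total: 4 + 366 + 24 = 394 days.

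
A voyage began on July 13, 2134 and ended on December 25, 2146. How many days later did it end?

4548

Day-of-year of July 13, 2134: 194.
Day-of-year of December 25, 2146: 359.
2134 has 365 days, so 365 − 194 = 171 days remain in 2134.
Full years 2135–2145: 8 common + 3 leap = 8×365 + 3×366 = 4018 days.
Total: 171 + 4018 + 359 = 4548 days.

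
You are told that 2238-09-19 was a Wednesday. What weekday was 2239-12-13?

Friday

September 19, 2238 → September 19, 2239: 365 days.
September 2239: 30 − 19 = 11 days remain.
Then October (31), November (30): 31 + 30 = 61 days.
December 1–13, 2239: 13 days.
Residual: 85 days.
Total: 450 days.
450 mod 7 = 2, so 2 days after Wednesday is Friday.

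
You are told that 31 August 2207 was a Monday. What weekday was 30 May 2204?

Count forward from the earlier date (May 30, 2204) to the later (August 31, 2207):
May 30, 2204 → May 30, 2205: 365 days.
May 30, 2205 → May 30, 2206: 365 days.
May 30, 2206 → May 30, 2207: 365 days.
May 2207: 31 − 30 = 1 day remains.
Then June (30), July (31): 30 + 31 = 61 days.
August 1–31, 2207: 31 days.
Residual: 93 days.
Total: 1188 days.
1188 mod 7 = 5, so 5 days before Monday is Wednesday.

Wednesday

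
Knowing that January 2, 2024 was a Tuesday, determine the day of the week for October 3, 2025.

Friday

Day-of-year of January 2, 2024: 2.
Day-of-year of October 3, 2025: 276.
2024 has 366 days, so 366 − 2 = 364 days remain in 2024.
Total: 364 + 276 = 640 days.
640 mod 7 = 3, so 3 days after Tuesday is Friday.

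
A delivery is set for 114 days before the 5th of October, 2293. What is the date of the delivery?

the 13th of June, 2293

Count 114 days before October 5, 2293:
June 2293: 30 − 13 = 17 days remain.
Then July (31), August (31), September (30): 31 + 31 + 30 = 92 days.
October 1–5, 2293: 5 days.
Total: 17 + 92 + 5 = 114 days.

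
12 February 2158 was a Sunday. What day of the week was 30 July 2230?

Friday

Day-of-year of February 12, 2158: 43.
Day-of-year of July 30, 2230: 211.
2158 has 365 days, so 365 − 43 = 322 days remain in 2158.
Full years 2159–2229: 54 common + 17 leap = 54×365 + 17×366 = 25932 days.
Total: 322 + 25932 + 211 = 26465 days.
26465 mod 7 = 5, so 5 days after Sunday is Friday.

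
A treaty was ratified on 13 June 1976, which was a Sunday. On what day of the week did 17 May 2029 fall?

Thursday

Day-of-year of June 13, 1976: 165.
Day-of-year of May 17, 2029: 137.
1976 has 366 days, so 366 − 165 = 201 days remain in 1976.
Full years 1977–2028: 39 common + 13 leap = 39×365 + 13×366 = 18993 days.
Total: 201 + 18993 + 137 = 19331 days.
19331 mod 7 = 4, so 4 days after Sunday is Thursday.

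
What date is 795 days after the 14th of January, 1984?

the 19th of March, 1986

Count 795 days after January 14, 1984:
Day-of-year of January 14, 1984: 14.
Day-of-year of March 19, 1986: 78.
1984 has 366 days, so 366 − 14 = 352 days remain in 1984.
Full years: 1985: 365. Sum = 365.
Total: 352 + 365 + 78 = 795 days.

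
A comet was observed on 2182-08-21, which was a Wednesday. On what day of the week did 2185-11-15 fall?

August 21, 2182 → August 21, 2183: 365 days.
August 21, 2183 → August 21, 2184: 366 days (2184 is a leap year).
August 21, 2184 → August 21, 2185: 365 days.
August 2185: 31 − 21 = 10 days remain.
Then September (30), October (31): 30 + 31 = 61 days.
November 1–15, 2185: 15 days.
Residual: 86 days.
Total: 1182 days.
1182 mod 7 = 6, so 6 days after Wednesday is Tuesday.

Tuesday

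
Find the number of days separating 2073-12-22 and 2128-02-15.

19777

From December 22, 2073 to December 22, 2127: 54 years, of which 12 contain a Feb 29 — 42×365 + 12×366 = 19722 days.
(2100 is not a leap year (divisible by 100 but not 400).)
December 2127: 31 − 22 = 9 days remain.
Then January (31): 31 days.
February 1–15, 2128: 15 days (2128 is a leap year).
Residual: 55 days.
Total: 19777 days.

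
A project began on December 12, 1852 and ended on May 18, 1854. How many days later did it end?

December 1852: 31 − 12 = 19 days remain.
Then 16 full months totalling 485 days.
May 1–18, 1854: 18 days.
Total: 19 + 485 + 18 = 522 days.

522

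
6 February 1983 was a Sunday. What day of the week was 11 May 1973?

Count forward from the earlier date (May 11, 1973) to the later (February 6, 1983):
Day-of-year of May 11, 1973: 131.
Day-of-year of February 6, 1983: 37.
1973 has 365 days, so 365 − 131 = 234 days remain in 1973.
Full years 1974–1982: 7 common + 2 leap = 7×365 + 2×366 = 3287 days.
Total: 234 + 3287 + 37 = 3558 days.
3558 mod 7 = 2, so 2 days before Sunday is Friday.

Friday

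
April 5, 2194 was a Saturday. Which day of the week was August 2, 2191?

Count forward from the earlier date (August 2, 2191) to the later (April 5, 2194):
Day-of-year of August 2, 2191: 214.
Day-of-year of April 5, 2194: 95.
2191 has 365 days, so 365 − 214 = 151 days remain in 2191.
Full years: 2192: 366; 2193: 365. Sum = 731.
Total: 151 + 731 + 95 = 977 days.
977 mod 7 = 4, so 4 days before Saturday is Tuesday.

Tuesday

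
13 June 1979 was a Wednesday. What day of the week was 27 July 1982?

Day-of-year of June 13, 1979: 164.
Day-of-year of July 27, 1982: 208.
1979 has 365 days, so 365 − 164 = 201 days remain in 1979.
Full years: 1980: 366; 1981: 365. Sum = 731.
Total: 201 + 731 + 208 = 1140 days.
1140 mod 7 = 6, so 6 days after Wednesday is Tuesday.

Tuesday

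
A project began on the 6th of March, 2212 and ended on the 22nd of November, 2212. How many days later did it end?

261

March 2212: 31 − 6 = 25 days remain.
Then April (30), May (31), June (30), July (31), August (31), September (30), October (31): 30 + 31 + 30 + 31 + 31 + 30 + 31 = 214 days.
November 1–22, 2212: 22 days.
Total: 25 + 214 + 22 = 261 days.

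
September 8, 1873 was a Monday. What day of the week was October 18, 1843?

Wednesday

Count forward from the earlier date (October 18, 1843) to the later (September 8, 1873):
Day-of-year of October 18, 1843: 291.
Day-of-year of September 8, 1873: 251.
1843 has 365 days, so 365 − 291 = 74 days remain in 1843.
Full years 1844–1872: 21 common + 8 leap = 21×365 + 8×366 = 10593 days.
Total: 74 + 10593 + 251 = 10918 days.
10918 mod 7 = 5, so 5 days before Monday is Wednesday.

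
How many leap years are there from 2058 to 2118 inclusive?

14

Years divisible by 4: 2060, 2064, …, 2116 — 15 in all.
Of these, 2100 is divisible by 100 but not 400, so not leap.
Leap years: 15 − 1 = 14.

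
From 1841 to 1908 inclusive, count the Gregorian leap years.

16

Years divisible by 4: 1844, 1848, …, 1908 — 17 in all.
Of these, 1900 is divisible by 100 but not 400, so not leap.
Leap years: 17 − 1 = 16.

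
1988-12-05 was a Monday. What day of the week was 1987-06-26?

Count forward from the earlier date (June 26, 1987) to the later (December 5, 1988):
June 1987: 30 − 26 = 4 days remain.
Then 17 full months totalling 519 days.
December 1–5, 1988: 5 days.
Total: 4 + 519 + 5 = 528 days.
528 mod 7 = 3, so 3 days before Monday is Friday.

Friday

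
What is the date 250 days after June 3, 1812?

February 8, 1813

Count 250 days after June 3, 1812:
June 1812: 30 − 3 = 27 days remain.
Then July (31), August (31), September (30), October (31), November (30), December (31), January (31): 31 + 31 + 30 + 31 + 30 + 31 + 31 = 215 days.
February 1–8, 1813: 8 days (1813 is not a leap year).
Residual: 250 days.
Total: 250 days.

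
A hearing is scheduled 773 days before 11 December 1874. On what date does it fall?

29 October 1872

Count 773 days before December 11, 1874:
October 29, 1872 → October 29, 1873: 365 days.
October 29, 1873 → October 29, 1874: 365 days.
October 1874: 31 − 29 = 2 days remain.
Then November (30): 30 days.
December 1–11, 1874: 11 days.
Residual: 43 days.
Total: 773 days.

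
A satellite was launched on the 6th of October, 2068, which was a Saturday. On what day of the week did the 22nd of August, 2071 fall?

Saturday

October 6, 2068 → October 6, 2069: 365 days.
October 6, 2069 → October 6, 2070: 365 days.
October 2070: 31 − 6 = 25 days remain.
Then 9 full months totalling 273 days.
August 1–22, 2071: 22 days.
Residual: 320 days.
Total: 1050 days.
1050 is a multiple of 7, so the 22nd of August, 2071 falls on the same weekday: Saturday.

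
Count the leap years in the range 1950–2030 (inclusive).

Years divisible by 4: 1952, 1956, …, 2028 — 20 in all.
2000 is divisible by 400, so still leap.
No century exceptions apply. Count: 20.

20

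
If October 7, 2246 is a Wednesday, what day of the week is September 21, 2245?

Count forward from the earlier date (September 21, 2245) to the later (October 7, 2246):
September 21, 2245 → September 21, 2246: 365 days.
September 2246: 30 − 21 = 9 days remain.
October 1–7, 2246: 7 days.
Residual: 16 days.
Total: 381 days.
381 mod 7 = 3, so 3 days before Wednesday is Sunday.

Sunday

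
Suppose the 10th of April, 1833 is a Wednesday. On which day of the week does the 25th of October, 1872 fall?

From April 10, 1833 to April 10, 1872: 39 years, of which 10 contain a Feb 29 — 29×365 + 10×366 = 14245 days.
April 1872: 30 − 10 = 20 days remain.
Then May (31), June (30), July (31), August (31), September (30): 31 + 30 + 31 + 31 + 30 = 153 days.
October 1–25, 1872: 25 days.
Residual: 198 days.
Total: 14443 days.
14443 mod 7 = 2, so 2 days after Wednesday is Friday.

Friday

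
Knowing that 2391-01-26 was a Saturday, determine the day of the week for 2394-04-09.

Saturday

January 26, 2391 → January 26, 2392: 365 days.
January 26, 2392 → January 26, 2393: 366 days (2392 is a leap year).
January 26, 2393 → January 26, 2394: 365 days.
January 2394: 31 − 26 = 5 days remain.
Then February 2394 (28), March (31): 28 + 31 = 59 days.
April 1–9, 2394: 9 days.
Residual: 73 days.
Total: 1169 days.
1169 is a multiple of 7, so 2394-04-09 falls on the same weekday: Saturday.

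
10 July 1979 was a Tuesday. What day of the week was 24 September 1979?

July 1979: 31 − 10 = 21 days remain.
Then August (31): 31 days.
September 1–24, 1979: 24 days.
Total: 21 + 31 + 24 = 76 days.
76 mod 7 = 6, so 6 days after Tuesday is Monday.

Monday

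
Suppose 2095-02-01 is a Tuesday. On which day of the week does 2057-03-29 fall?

Thursday

Count forward from the earlier date (March 29, 2057) to the later (February 1, 2095):
From March 29, 2057 to March 29, 2094: 37 years, of which 9 contain a Feb 29 — 28×365 + 9×366 = 13514 days.
March 2094: 31 − 29 = 2 days remain.
Then 10 full months totalling 306 days.
February 1, 2095: 1 day (2095 is not a leap year).
Residual: 309 days.
Total: 13823 days.
13823 mod 7 = 5, so 5 days before Tuesday is Thursday.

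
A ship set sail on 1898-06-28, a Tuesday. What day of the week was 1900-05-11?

June 28, 1898 → June 28, 1899: 365 days.
June 1899: 30 − 28 = 2 days remain.
Then 10 full months totalling 304 days.
May 1–11, 1900: 11 days.
Residual: 317 days.
Total: 682 days.
682 mod 7 = 3, so 3 days after Tuesday is Friday.

Friday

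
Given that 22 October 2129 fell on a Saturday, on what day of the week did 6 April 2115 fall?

Count forward from the earlier date (April 6, 2115) to the later (October 22, 2129):
From April 6, 2115 to April 6, 2129: 14 years, of which 4 contain a Feb 29 — 10×365 + 4×366 = 5114 days.
April 2129: 30 − 6 = 24 days remain.
Then May (31), June (30), July (31), August (31), September (30): 31 + 30 + 31 + 31 + 30 = 153 days.
October 1–22, 2129: 22 days.
Residual: 199 days.
Total: 5313 days.
5313 is a multiple of 7, so 6 April 2115 falls on the same weekday: Saturday.

Saturday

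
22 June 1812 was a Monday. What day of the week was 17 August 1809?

Thursday

Count forward from the earlier date (August 17, 1809) to the later (June 22, 1812):
Day-of-year of August 17, 1809: 229.
Day-of-year of June 22, 1812: 174.
1809 has 365 days, so 365 − 229 = 136 days remain in 1809.
Full years: 1810: 365; 1811: 365. Sum = 730.
Total: 136 + 730 + 174 = 1040 days.
1040 mod 7 = 4, so 4 days before Monday is Thursday.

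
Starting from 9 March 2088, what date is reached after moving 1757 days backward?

18 May 2083

Count 1757 days before March 9, 2088:
May 18, 2083 → May 18, 2084: 366 days (2084 is a leap year).
May 18, 2084 → May 18, 2085: 365 days.
May 18, 2085 → May 18, 2086: 365 days.
May 18, 2086 → May 18, 2087: 365 days.
May 2087: 31 − 18 = 13 days remain.
Then 9 full months totalling 274 days.
March 1–9, 2088: 9 days.
Residual: 296 days.
Total: 1757 days.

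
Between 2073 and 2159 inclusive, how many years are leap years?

20

Years divisible by 4: 2076, 2080, …, 2156 — 21 in all.
Of these, 2100 is divisible by 100 but not 400, so not leap.
Leap years: 21 − 1 = 20.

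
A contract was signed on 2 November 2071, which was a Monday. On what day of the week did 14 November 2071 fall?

Within November 2071: 14 − 2 = 12 days.
12 mod 7 = 5, so 5 days after Monday is Saturday.

Saturday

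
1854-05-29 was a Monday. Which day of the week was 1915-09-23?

Thursday

Day-of-year of May 29, 1854: 149.
Day-of-year of September 23, 1915: 266.
1854 has 365 days, so 365 − 149 = 216 days remain in 1854.
Full years 1855–1914: 46 common + 14 leap = 46×365 + 14×366 = 21914 days.
Total: 216 + 21914 + 266 = 22396 days.
22396 mod 7 = 3, so 3 days after Monday is Thursday.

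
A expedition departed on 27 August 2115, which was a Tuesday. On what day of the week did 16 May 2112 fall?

Count forward from the earlier date (May 16, 2112) to the later (August 27, 2115):
May 16, 2112 → May 16, 2113: 365 days.
May 16, 2113 → May 16, 2114: 365 days.
May 16, 2114 → May 16, 2115: 365 days.
May 2115: 31 − 16 = 15 days remain.
Then June (30), July (31): 30 + 31 = 61 days.
August 1–27, 2115: 27 days.
Residual: 103 days.
Total: 1198 days.
1198 mod 7 = 1, so 1 day before Tuesday is Monday.

Monday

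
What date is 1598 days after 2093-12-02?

2098-04-18

Count 1598 days after December 2, 2093:
Day-of-year of December 2, 2093: 336.
Day-of-year of April 18, 2098: 108.
2093 has 365 days, so 365 − 336 = 29 days remain in 2093.
Full years: 2094: 365; 2095: 365; 2096: 366; 2097: 365. Sum = 1461.
Total: 29 + 1461 + 108 = 1598 days.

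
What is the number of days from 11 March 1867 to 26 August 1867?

168

March 1867: 31 − 11 = 20 days remain.
Then April (30), May (31), June (30), July (31): 30 + 31 + 30 + 31 = 122 days.
August 1–26, 1867: 26 days.
Total: 20 + 122 + 26 = 168 days.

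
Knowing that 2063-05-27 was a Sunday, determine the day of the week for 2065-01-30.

Day-of-year of May 27, 2063: 147.
Day-of-year of January 30, 2065: 30.
2063 has 365 days, so 365 − 147 = 218 days remain in 2063.
Full years: 2064: 366. Sum = 366.
Total: 218 + 366 + 30 = 614 days.
614 mod 7 = 5, so 5 days after Sunday is Friday.

Friday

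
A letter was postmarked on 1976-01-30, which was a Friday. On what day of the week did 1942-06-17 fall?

Count forward from the earlier date (June 17, 1942) to the later (January 30, 1976):
From June 17, 1942 to June 17, 1975: 33 years, of which 8 contain a Feb 29 — 25×365 + 8×366 = 12053 days.
June 1975: 30 − 17 = 13 days remain.
Then July (31), August (31), September (30), October (31), November (30), December (31): 31 + 31 + 30 + 31 + 30 + 31 = 184 days.
January 1–30, 1976: 30 days.
Residual: 227 days.
Total: 12280 days.
12280 mod 7 = 2, so 2 days before Friday is Wednesday.

Wednesday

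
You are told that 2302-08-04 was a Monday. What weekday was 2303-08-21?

Friday

Day-of-year of August 4, 2302: 216.
Day-of-year of August 21, 2303: 233.
2302 has 365 days, so 365 − 216 = 149 days remain in 2302.
Total: 149 + 233 = 382 days.
382 mod 7 = 4, so 4 days after Monday is Friday.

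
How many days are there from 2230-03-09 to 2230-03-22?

Within March 2230: 22 − 9 = 13 days.

13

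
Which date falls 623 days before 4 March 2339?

19 June 2337

Count 623 days before March 4, 2339:
June 2337: 30 − 19 = 11 days remain.
Then 20 full months totalling 608 days.
March 1–4, 2339: 4 days.
Total: 11 + 608 + 4 = 623 days.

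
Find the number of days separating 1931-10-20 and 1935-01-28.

October 20, 1931 → October 20, 1932: 366 days (1932 is a leap year).
October 20, 1932 → October 20, 1933: 365 days.
October 20, 1933 → October 20, 1934: 365 days.
October 1934: 31 − 20 = 11 days remain.
Then November (30), December (31): 30 + 31 = 61 days.
January 1–28, 1935: 28 days.
Residual: 100 days.
Total: 1196 days.

1196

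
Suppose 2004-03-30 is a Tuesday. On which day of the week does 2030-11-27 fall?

Wednesday

From March 30, 2004 to March 30, 2030: 26 years, of which 6 contain a Feb 29 — 20×365 + 6×366 = 9496 days.
March 2030: 31 − 30 = 1 day remains.
Then April (30), May (31), June (30), July (31), August (31), September (30), October (31): 30 + 31 + 30 + 31 + 31 + 30 + 31 = 214 days.
November 1–27, 2030: 27 days.
Residual: 242 days.
Total: 9738 days.
9738 mod 7 = 1, so 1 day after Tuesday is Wednesday.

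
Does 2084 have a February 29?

Yes

2084 is a leap year.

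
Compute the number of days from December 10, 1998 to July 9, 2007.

3133

Day-of-year of December 10, 1998: 344.
Day-of-year of July 9, 2007: 190.
1998 has 365 days, so 365 − 344 = 21 days remain in 1998.
Full years 1999–2006: 6 common + 2 leap = 6×365 + 2×366 = 2922 days.
Total: 21 + 2922 + 190 = 3133 days.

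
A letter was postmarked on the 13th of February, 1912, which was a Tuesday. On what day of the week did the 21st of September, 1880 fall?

Tuesday

Count forward from the earlier date (September 21, 1880) to the later (February 13, 1912):
From September 21, 1880 to September 21, 1911: 31 years, of which 6 contain a Feb 29 — 25×365 + 6×366 = 11321 days.
(1900 is not a leap year (divisible by 100 but not 400).)
September 1911: 30 − 21 = 9 days remain.
Then October (31), November (30), December (31), January (31): 31 + 30 + 31 + 31 = 123 days.
February 1–13, 1912: 13 days (1912 is a leap year).
Residual: 145 days.
Total: 11466 days.
11466 is a multiple of 7, so the 21st of September, 1880 falls on the same weekday: Tuesday.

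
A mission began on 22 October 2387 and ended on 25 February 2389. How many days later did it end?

Day-of-year of October 22, 2387: 295.
Day-of-year of February 25, 2389: 56.
2387 has 365 days, so 365 − 295 = 70 days remain in 2387.
Full years: 2388: 366. Sum = 366.
Total: 70 + 366 + 56 = 492 days.

492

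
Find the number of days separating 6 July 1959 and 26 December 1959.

July 1959: 31 − 6 = 25 days remain.
Then August (31), September (30), October (31), November (30): 31 + 30 + 31 + 30 = 122 days.
December 1–26, 1959: 26 days.
Total: 25 + 122 + 26 = 173 days.

173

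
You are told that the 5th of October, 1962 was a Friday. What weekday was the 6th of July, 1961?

Thursday

Count forward from the earlier date (July 6, 1961) to the later (October 5, 1962):
Day-of-year of July 6, 1961: 187.
Day-of-year of October 5, 1962: 278.
1961 has 365 days, so 365 − 187 = 178 days remain in 1961.
Total: 178 + 278 = 456 days.
456 mod 7 = 1, so 1 day before Friday is Thursday.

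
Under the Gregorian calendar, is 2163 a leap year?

2163 is not a leap year.

No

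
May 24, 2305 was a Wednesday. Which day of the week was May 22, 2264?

Sunday

Count forward from the earlier date (May 22, 2264) to the later (May 24, 2305):
Day-of-year of May 22, 2264: 143.
Day-of-year of May 24, 2305: 144.
2264 has 366 days, so 366 − 143 = 223 days remain in 2264.
Full years 2265–2304: 31 common + 9 leap = 31×365 + 9×366 = 14609 days.
Total: 223 + 14609 + 144 = 14976 days.
14976 mod 7 = 3, so 3 days before Wednesday is Sunday.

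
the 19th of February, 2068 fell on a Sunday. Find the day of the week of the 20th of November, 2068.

Tuesday

February 2068: 29 − 19 = 10 days remain (2068 is a leap year, so February has 29 days).
Then March (31), April (30), May (31), June (30), July (31), August (31), September (30), October (31): 31 + 30 + 31 + 30 + 31 + 31 + 30 + 31 = 245 days.
November 1–20, 2068: 20 days.
Total: 10 + 245 + 20 = 275 days.
275 mod 7 = 2, so 2 days after Sunday is Tuesday.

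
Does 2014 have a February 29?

No

2014 is not a leap year.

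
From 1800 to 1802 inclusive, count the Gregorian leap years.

Years divisible by 4 in [1800, 1802]: 1800.
Of these, 1800 is divisible by 100 but not 400, so not leap.
Leap years: 1 − 1 = 0.

0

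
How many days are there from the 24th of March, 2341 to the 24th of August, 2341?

153

March 2341: 31 − 24 = 7 days remain.
Then April (30), May (31), June (30), July (31): 30 + 31 + 30 + 31 = 122 days.
August 1–24, 2341: 24 days.
Total: 7 + 122 + 24 = 153 days.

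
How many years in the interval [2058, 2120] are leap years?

15

Years divisible by 4: 2060, 2064, …, 2120 — 16 in all.
Of these, 2100 is divisible by 100 but not 400, so not leap.
Leap years: 16 − 1 = 15.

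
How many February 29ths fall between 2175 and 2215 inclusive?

Years divisible by 4 in [2175, 2215]: 2176, 2180, 2184, 2188, 2192, 2196, 2200, 2204, 2208, 2212.
Of these, 2200 is divisible by 100 but not 400, so not leap.
Leap years: 10 − 1 = 9.

9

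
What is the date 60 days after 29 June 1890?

28 August 1890

Count 60 days after June 29, 1890:
June 1890: 30 − 29 = 1 day remains.
Then July (31): 31 days.
August 1–28, 1890: 28 days.
Total: 1 + 31 + 28 = 60 days.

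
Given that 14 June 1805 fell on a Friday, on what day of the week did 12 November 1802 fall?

Count forward from the earlier date (November 12, 1802) to the later (June 14, 1805):
November 12, 1802 → November 12, 1803: 365 days.
November 12, 1803 → November 12, 1804: 366 days (1804 is a leap year).
November 1804: 30 − 12 = 18 days remain.
Then December (31), January (31), February 1805 (28), March (31), April (30), May (31): 31 + 31 + 28 + 31 + 30 + 31 = 182 days.
June 1–14, 1805: 14 days.
Residual: 214 days.
Total: 945 days.
945 is a multiple of 7, so 12 November 1802 falls on the same weekday: Friday.

Friday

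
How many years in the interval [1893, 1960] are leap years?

Years divisible by 4: 1896, 1900, …, 1960 — 17 in all.
Of these, 1900 is divisible by 100 but not 400, so not leap.
Leap years: 17 − 1 = 16.

16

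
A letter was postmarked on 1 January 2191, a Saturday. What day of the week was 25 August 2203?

Thursday

From January 1, 2191 to January 1, 2203: 12 years, of which 2 contain a Feb 29 — 10×365 + 2×366 = 4382 days.
(2200 is not a leap year (divisible by 100 but not 400).)
January 2203: 31 − 1 = 30 days remain.
Then February 2203 (28), March (31), April (30), May (31), June (30), July (31): 28 + 31 + 30 + 31 + 30 + 31 = 181 days.
August 1–25, 2203: 25 days.
Residual: 236 days.
Total: 4618 days.
4618 mod 7 = 5, so 5 days after Saturday is Thursday.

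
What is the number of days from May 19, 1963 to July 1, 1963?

43

May 1963: 31 − 19 = 12 days remain.
Then June (30): 30 days.
July 1, 1963: 1 day.
Total: 12 + 30 + 1 = 43 days.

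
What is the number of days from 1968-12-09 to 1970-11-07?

698

Day-of-year of December 9, 1968: 344.
Day-of-year of November 7, 1970: 311.
1968 has 366 days, so 366 − 344 = 22 days remain in 1968.
Full years: 1969: 365. Sum = 365.
Total: 22 + 365 + 311 = 698 days.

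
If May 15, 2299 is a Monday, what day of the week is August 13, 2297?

Friday

Count forward from the earlier date (August 13, 2297) to the later (May 15, 2299):
August 2297: 31 − 13 = 18 days remain.
Then 20 full months totalling 607 days.
May 1–15, 2299: 15 days.
Total: 18 + 607 + 15 = 640 days.
640 mod 7 = 3, so 3 days before Monday is Friday.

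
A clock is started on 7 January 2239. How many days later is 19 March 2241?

802

Day-of-year of January 7, 2239: 7.
Day-of-year of March 19, 2241: 78.
2239 has 365 days, so 365 − 7 = 358 days remain in 2239.
Full years: 2240: 366. Sum = 366.
Total: 358 + 366 + 78 = 802 days.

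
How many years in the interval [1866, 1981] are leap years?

28

Years divisible by 4: 1868, 1872, …, 1980 — 29 in all.
Of these, 1900 is divisible by 100 but not 400, so not leap.
Leap years: 29 − 1 = 28.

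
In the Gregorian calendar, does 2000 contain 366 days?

Yes

2000 is a leap year (divisible by 400).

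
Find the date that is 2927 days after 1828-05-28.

1836-06-02

Count 2927 days after May 28, 1828:
From May 28, 1828 to May 28, 1836: 8 years, of which 2 contain a Feb 29 — 6×365 + 2×366 = 2922 days.
May 1836: 31 − 28 = 3 days remain.
June 1–2, 1836: 2 days.
Residual: 5 days.
Total: 2927 days.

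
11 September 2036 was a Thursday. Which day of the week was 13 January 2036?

Sunday

Count forward from the earlier date (January 13, 2036) to the later (September 11, 2036):
January 2036: 31 − 13 = 18 days remain.
Then February 2036 (29), March (31), April (30), May (31), June (30), July (31), August (31): 29 + 31 + 30 + 31 + 30 + 31 + 31 = 213 days.
September 1–11, 2036: 11 days.
Total: 18 + 213 + 11 = 242 days.
242 mod 7 = 4, so 4 days before Thursday is Sunday.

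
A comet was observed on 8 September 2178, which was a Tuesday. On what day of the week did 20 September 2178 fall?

Within September 2178: 20 − 8 = 12 days.
12 mod 7 = 5, so 5 days after Tuesday is Sunday.

Sunday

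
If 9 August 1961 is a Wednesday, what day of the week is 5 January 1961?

Count forward from the earlier date (January 5, 1961) to the later (August 9, 1961):
January 1961: 31 − 5 = 26 days remain.
Then February 1961 (28), March (31), April (30), May (31), June (30), July (31): 28 + 31 + 30 + 31 + 30 + 31 = 181 days.
August 1–9, 1961: 9 days.
Total: 26 + 181 + 9 = 216 days.
216 mod 7 = 6, so 6 days before Wednesday is Thursday.

Thursday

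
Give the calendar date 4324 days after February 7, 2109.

December 10, 2120

Count 4324 days after February 7, 2109:
Day-of-year of February 7, 2109: 38.
Day-of-year of December 10, 2120: 345.
2109 has 365 days, so 365 − 38 = 327 days remain in 2109.
Full years 2110–2119: 8 common + 2 leap = 8×365 + 2×366 = 3652 days.
Total: 327 + 3652 + 345 = 4324 days.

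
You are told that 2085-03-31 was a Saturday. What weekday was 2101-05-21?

Day-of-year of March 31, 2085: 90.
Day-of-year of May 21, 2101: 141.
2085 has 365 days, so 365 − 90 = 275 days remain in 2085.
Full years 2086–2100: 12 common + 3 leap = 12×365 + 3×366 = 5478 days.
Total: 275 + 5478 + 141 = 5894 days.
5894 is a multiple of 7, so 2101-05-21 falls on the same weekday: Saturday.

Saturday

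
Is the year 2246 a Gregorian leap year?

No

2246 is not a leap year.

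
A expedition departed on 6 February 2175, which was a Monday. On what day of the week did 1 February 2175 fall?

Count forward from the earlier date (February 1, 2175) to the later (February 6, 2175):
Within February 2175: 6 − 1 = 5 days.
5 mod 7 = 5, so 5 days before Monday is Wednesday.

Wednesday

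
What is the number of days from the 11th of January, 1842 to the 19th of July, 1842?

January 1842: 31 − 11 = 20 days remain.
Then February 1842 (28), March (31), April (30), May (31), June (30): 28 + 31 + 30 + 31 + 30 = 150 days.
July 1–19, 1842: 19 days.
Total: 20 + 150 + 19 = 189 days.

189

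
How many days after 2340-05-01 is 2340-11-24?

May 2340: 31 − 1 = 30 days remain.
Then June (30), July (31), August (31), September (30), October (31): 30 + 31 + 31 + 30 + 31 = 153 days.
November 1–24, 2340: 24 days.
Total: 30 + 153 + 24 = 207 days.

207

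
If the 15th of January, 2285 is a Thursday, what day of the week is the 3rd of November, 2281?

Thursday

Count forward from the earlier date (November 3, 2281) to the later (January 15, 2285):
Day-of-year of November 3, 2281: 307.
Day-of-year of January 15, 2285: 15.
2281 has 365 days, so 365 − 307 = 58 days remain in 2281.
Full years: 2282: 365; 2283: 365; 2284: 366. Sum = 1096.
Total: 58 + 1096 + 15 = 1169 days.
1169 is a multiple of 7, so the 3rd of November, 2281 falls on the same weekday: Thursday.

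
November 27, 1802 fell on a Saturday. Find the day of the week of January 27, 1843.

Friday

Day-of-year of November 27, 1802: 331.
Day-of-year of January 27, 1843: 27.
1802 has 365 days, so 365 − 331 = 34 days remain in 1802.
Full years 1803–1842: 30 common + 10 leap = 30×365 + 10×366 = 14610 days.
Total: 34 + 14610 + 27 = 14671 days.
14671 mod 7 = 6, so 6 days after Saturday is Friday.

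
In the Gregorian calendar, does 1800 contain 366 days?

1800 is not a leap year (divisible by 100 but not 400).

No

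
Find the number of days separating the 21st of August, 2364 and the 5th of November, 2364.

76

August 2364: 31 − 21 = 10 days remain.
Then September (30), October (31): 30 + 31 = 61 days.
November 1–5, 2364: 5 days.
Total: 10 + 61 + 5 = 76 days.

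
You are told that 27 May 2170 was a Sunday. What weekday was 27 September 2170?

Thursday

May 2170: 31 − 27 = 4 days remain.
Then June (30), July (31), August (31): 30 + 31 + 31 = 92 days.
September 1–27, 2170: 27 days.
Total: 4 + 92 + 27 = 123 days.
123 mod 7 = 4, so 4 days after Sunday is Thursday.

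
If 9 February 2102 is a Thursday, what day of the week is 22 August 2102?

February 2102: 28 − 9 = 19 days remain (2102 is not a leap year, so February has 28 days).
Then March (31), April (30), May (31), June (30), July (31): 31 + 30 + 31 + 30 + 31 = 153 days.
August 1–22, 2102: 22 days.
Total: 19 + 153 + 22 = 194 days.
194 mod 7 = 5, so 5 days after Thursday is Tuesday.

Tuesday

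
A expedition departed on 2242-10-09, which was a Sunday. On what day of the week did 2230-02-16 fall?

Tuesday

Count forward from the earlier date (February 16, 2230) to the later (October 9, 2242):
Day-of-year of February 16, 2230: 47.
Day-of-year of October 9, 2242: 282.
2230 has 365 days, so 365 − 47 = 318 days remain in 2230.
Full years 2231–2241: 8 common + 3 leap = 8×365 + 3×366 = 4018 days.
Total: 318 + 4018 + 282 = 4618 days.
4618 mod 7 = 5, so 5 days before Sunday is Tuesday.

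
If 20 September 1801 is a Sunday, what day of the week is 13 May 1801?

Wednesday

Count forward from the earlier date (May 13, 1801) to the later (September 20, 1801):
May 1801: 31 − 13 = 18 days remain.
Then June (30), July (31), August (31): 30 + 31 + 31 = 92 days.
September 1–20, 1801: 20 days.
Total: 18 + 92 + 20 = 130 days.
130 mod 7 = 4, so 4 days before Sunday is Wednesday.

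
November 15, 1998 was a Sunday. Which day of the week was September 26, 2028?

From November 15, 1998 to November 15, 2027: 29 years, of which 7 contain a Feb 29 — 22×365 + 7×366 = 10592 days.
(2000 is a leap year (divisible by 400).)
November 2027: 30 − 15 = 15 days remain.
Then 9 full months totalling 275 days.
September 1–26, 2028: 26 days.
Residual: 316 days.
Total: 10908 days.
10908 mod 7 = 2, so 2 days after Sunday is Tuesday.

Tuesday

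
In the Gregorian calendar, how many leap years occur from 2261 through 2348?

21

Years divisible by 4: 2264, 2268, …, 2348 — 22 in all.
Of these, 2300 is divisible by 100 but not 400, so not leap.
Leap years: 22 − 1 = 21.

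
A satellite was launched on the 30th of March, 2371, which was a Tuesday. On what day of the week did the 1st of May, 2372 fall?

Monday

March 30, 2371 → March 30, 2372: 366 days (2372 is a leap year).
March 2372: 31 − 30 = 1 day remains.
Then April (30): 30 days.
May 1, 2372: 1 day.
Residual: 32 days.
Total: 398 days.
398 mod 7 = 6, so 6 days after Tuesday is Monday.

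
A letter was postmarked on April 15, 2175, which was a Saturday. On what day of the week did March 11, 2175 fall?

Count forward from the earlier date (March 11, 2175) to the later (April 15, 2175):
March 2175: 31 − 11 = 20 days remain.
April 1–15, 2175: 15 days.
Total: 20 + 15 = 35 days.
35 is a multiple of 7, so March 11, 2175 falls on the same weekday: Saturday.

Saturday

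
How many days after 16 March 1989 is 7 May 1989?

March 1989: 31 − 16 = 15 days remain.
Then April (30): 30 days.
May 1–7, 1989: 7 days.
Total: 15 + 30 + 7 = 52 days.

52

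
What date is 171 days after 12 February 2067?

2 August 2067

Count 171 days after February 12, 2067:
February 2067: 28 − 12 = 16 days remain (2067 is not a leap year, so February has 28 days).
Then March (31), April (30), May (31), June (30), July (31): 31 + 30 + 31 + 30 + 31 = 153 days.
August 1–2, 2067: 2 days.
Total: 16 + 153 + 2 = 171 days.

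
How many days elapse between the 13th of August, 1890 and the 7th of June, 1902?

Day-of-year of August 13, 1890: 225.
Day-of-year of June 7, 1902: 158.
1890 has 365 days, so 365 − 225 = 140 days remain in 1890.
Full years 1891–1901: 9 common + 2 leap = 9×365 + 2×366 = 4017 days.
Total: 140 + 4017 + 158 = 4315 days.

4315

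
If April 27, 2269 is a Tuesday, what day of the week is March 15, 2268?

Count forward from the earlier date (March 15, 2268) to the later (April 27, 2269):
March 15, 2268 → March 15, 2269: 365 days.
March 2269: 31 − 15 = 16 days remain.
April 1–27, 2269: 27 days.
Residual: 43 days.
Total: 408 days.
408 mod 7 = 2, so 2 days before Tuesday is Sunday.

Sunday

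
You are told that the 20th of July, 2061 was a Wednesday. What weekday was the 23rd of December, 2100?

From July 20, 2061 to July 20, 2100: 39 years, of which 9 contain a Feb 29 — 30×365 + 9×366 = 14244 days.
(2100 is not a leap year (divisible by 100 but not 400).)
July 2100: 31 − 20 = 11 days remain.
Then August (31), September (30), October (31), November (30): 31 + 30 + 31 + 30 = 122 days.
December 1–23, 2100: 23 days.
Residual: 156 days.
Total: 14400 days.
14400 mod 7 = 1, so 1 day after Wednesday is Thursday.

Thursday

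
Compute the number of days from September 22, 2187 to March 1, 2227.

From September 22, 2187 to September 22, 2226: 39 years, of which 9 contain a Feb 29 — 30×365 + 9×366 = 14244 days.
(2200 is not a leap year (divisible by 100 but not 400).)
September 2226: 30 − 22 = 8 days remain.
Then October (31), November (30), December (31), January (31), February 2227 (28): 31 + 30 + 31 + 31 + 28 = 151 days.
March 1, 2227: 1 day.
Residual: 160 days.
Total: 14404 days.

14404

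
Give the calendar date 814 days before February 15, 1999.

November 23, 1996

Count 814 days before February 15, 1999:
November 23, 1996 → November 23, 1997: 365 days.
November 23, 1997 → November 23, 1998: 365 days.
November 1998: 30 − 23 = 7 days remain.
Then December (31), January (31): 31 + 31 = 62 days.
February 1–15, 1999: 15 days (1999 is not a leap year).
Residual: 84 days.
Total: 814 days.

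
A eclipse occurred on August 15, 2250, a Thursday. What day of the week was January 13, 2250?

Count forward from the earlier date (January 13, 2250) to the later (August 15, 2250):
January 2250: 31 − 13 = 18 days remain.
Then February 2250 (28), March (31), April (30), May (31), June (30), July (31): 28 + 31 + 30 + 31 + 30 + 31 = 181 days.
August 1–15, 2250: 15 days.
Total: 18 + 181 + 15 = 214 days.
214 mod 7 = 4, so 4 days before Thursday is Sunday.

Sunday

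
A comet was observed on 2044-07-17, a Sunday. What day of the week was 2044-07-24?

Within July 2044: 24 − 17 = 7 days.
7 is a multiple of 7, so 2044-07-24 falls on the same weekday: Sunday.

Sunday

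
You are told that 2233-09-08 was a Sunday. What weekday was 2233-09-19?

Within September 2233: 19 − 8 = 11 days.
11 mod 7 = 4, so 4 days after Sunday is Thursday.

Thursday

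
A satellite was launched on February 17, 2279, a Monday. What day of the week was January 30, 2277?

Tuesday

Count forward from the earlier date (January 30, 2277) to the later (February 17, 2279):
January 2277: 31 − 30 = 1 day remains.
Then 24 full months totalling 730 days.
February 1–17, 2279: 17 days (2279 is not a leap year).
Total: 1 + 730 + 17 = 748 days.
748 mod 7 = 6, so 6 days before Monday is Tuesday.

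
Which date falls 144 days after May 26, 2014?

October 17, 2014

Count 144 days after May 26, 2014:
May 2014: 31 − 26 = 5 days remain.
Then June (30), July (31), August (31), September (30): 30 + 31 + 31 + 30 = 122 days.
October 1–17, 2014: 17 days.
Total: 5 + 122 + 17 = 144 days.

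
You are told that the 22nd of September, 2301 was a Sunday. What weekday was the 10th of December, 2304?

Saturday

September 22, 2301 → September 22, 2302: 365 days.
September 22, 2302 → September 22, 2303: 365 days.
September 22, 2303 → September 22, 2304: 366 days (2304 is a leap year).
September 2304: 30 − 22 = 8 days remain.
Then October (31), November (30): 31 + 30 = 61 days.
December 1–10, 2304: 10 days.
Residual: 79 days.
Total: 1175 days.
1175 mod 7 = 6, so 6 days after Sunday is Saturday.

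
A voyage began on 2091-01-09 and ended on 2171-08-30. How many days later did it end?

From January 9, 2091 to January 9, 2171: 80 years, of which 19 contain a Feb 29 — 61×365 + 19×366 = 29219 days.
(2100 is not a leap year (divisible by 100 but not 400).)
January 2171: 31 − 9 = 22 days remain.
Then February 2171 (28), March (31), April (30), May (31), June (30), July (31): 28 + 31 + 30 + 31 + 30 + 31 = 181 days.
August 1–30, 2171: 30 days.
Residual: 233 days.
Total: 29452 days.

29452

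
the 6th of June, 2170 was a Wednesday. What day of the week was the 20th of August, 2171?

June 2170: 30 − 6 = 24 days remain.
Then 13 full months totalling 396 days.
August 1–20, 2171: 20 days.
Total: 24 + 396 + 20 = 440 days.
440 mod 7 = 6, so 6 days after Wednesday is Tuesday.

Tuesday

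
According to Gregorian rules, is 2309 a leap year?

No

2309 is not a leap year.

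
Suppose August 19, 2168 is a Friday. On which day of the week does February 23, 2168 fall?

Count forward from the earlier date (February 23, 2168) to the later (August 19, 2168):
February 2168: 29 − 23 = 6 days remain (2168 is a leap year, so February has 29 days).
Then March (31), April (30), May (31), June (30), July (31): 31 + 30 + 31 + 30 + 31 = 153 days.
August 1–19, 2168: 19 days.
Total: 6 + 153 + 19 = 178 days.
178 mod 7 = 3, so 3 days before Friday is Tuesday.

Tuesday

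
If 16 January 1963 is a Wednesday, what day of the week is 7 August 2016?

Day-of-year of January 16, 1963: 16.
Day-of-year of August 7, 2016: 220.
1963 has 365 days, so 365 − 16 = 349 days remain in 1963.
Full years 1964–2015: 39 common + 13 leap = 39×365 + 13×366 = 18993 days.
Total: 349 + 18993 + 220 = 19562 days.
19562 mod 7 = 4, so 4 days after Wednesday is Sunday.

Sunday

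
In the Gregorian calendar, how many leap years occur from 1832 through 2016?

46

Years divisible by 4: 1832, 1836, …, 2016 — 47 in all.
Of these, 1900 is divisible by 100 but not 400, so not leap.
2000 is divisible by 400, so still leap.
Leap years: 47 − 1 = 46.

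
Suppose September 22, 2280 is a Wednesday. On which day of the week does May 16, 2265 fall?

Tuesday

Count forward from the earlier date (May 16, 2265) to the later (September 22, 2280):
Day-of-year of May 16, 2265: 136.
Day-of-year of September 22, 2280: 266.
2265 has 365 days, so 365 − 136 = 229 days remain in 2265.
Full years 2266–2279: 11 common + 3 leap = 11×365 + 3×366 = 5113 days.
Total: 229 + 5113 + 266 = 5608 days.
5608 mod 7 = 1, so 1 day before Wednesday is Tuesday.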